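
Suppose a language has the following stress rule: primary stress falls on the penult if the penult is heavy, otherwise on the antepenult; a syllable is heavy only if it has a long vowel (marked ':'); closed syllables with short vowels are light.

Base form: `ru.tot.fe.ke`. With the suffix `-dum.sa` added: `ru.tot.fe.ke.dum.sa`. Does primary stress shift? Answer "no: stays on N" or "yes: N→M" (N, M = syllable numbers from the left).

Base `ru.tot.fe.ke` (4 syllables):
  Weights: 2 tot L, 3 fe L, 4 ke L.
  The penult (syllable 3, fe) is light, so stress falls on the antepenult (syllable 2, tot).
  → primary stress on syllable 2.
Suffixed `ru.tot.fe.ke.dum.sa` (6 syllables):
  Weights: 4 ke L, 5 dum L, 6 sa L.
  The penult (syllable 5, dum) is light, so stress falls on the antepenult (syllable 4, ke).
  → primary stress on syllable 4.

yes: 2→4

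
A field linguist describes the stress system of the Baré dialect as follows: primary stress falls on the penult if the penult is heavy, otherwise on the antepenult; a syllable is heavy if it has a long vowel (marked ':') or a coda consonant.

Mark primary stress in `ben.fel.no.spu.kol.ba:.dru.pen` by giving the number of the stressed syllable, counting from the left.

Weights: 6 ba: H, 7 dru L, 8 pen H.
The penult (syllable 7, dru) is light, so stress falls on the antepenult (syllable 6, ba:).
Primary stress: syllable 6 → ben.fel.no.spu.kol.ˈba:.dru.pen.

6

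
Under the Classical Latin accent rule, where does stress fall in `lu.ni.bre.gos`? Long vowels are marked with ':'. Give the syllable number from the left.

2

Classical Latin: stress the penult if heavy (long vowel or closed), else the antepenult.
Weights: 2 ni L, 3 bre L, 4 gos H.
The penult (syllable 3, bre) is light, so stress falls on the antepenult (syllable 2, ni).
Stress on syllable 2: lu.ˈni.bre.gos.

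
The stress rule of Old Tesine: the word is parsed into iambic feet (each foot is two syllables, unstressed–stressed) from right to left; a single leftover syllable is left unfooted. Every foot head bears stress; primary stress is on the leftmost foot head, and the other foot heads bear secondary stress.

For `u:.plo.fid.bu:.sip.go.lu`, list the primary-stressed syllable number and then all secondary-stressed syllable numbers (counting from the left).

Parse right to left into iambic (σˈσ) feet: u: (plo.ˈfid) (bu:.ˈsip) (go.ˈlu). Syllable 1 is left unfooted.
Foot heads (stressed positions): 3, 5, 7.
End Rule Leftmost: primary stress on the leftmost head = syllable 3.
Secondary stress on 5, 7: u:.plo.ˈfid.bu:.ˌsip.go.ˌlu.

primary 3, secondary 5, 7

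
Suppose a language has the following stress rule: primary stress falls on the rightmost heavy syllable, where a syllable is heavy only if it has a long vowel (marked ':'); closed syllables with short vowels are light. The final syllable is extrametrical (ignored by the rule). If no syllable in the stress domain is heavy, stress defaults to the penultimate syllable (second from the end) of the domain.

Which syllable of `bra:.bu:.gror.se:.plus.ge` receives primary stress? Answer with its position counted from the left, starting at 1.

The final syllable (6, ge) is extrametrical; the stress domain is syllables 1–5.
Weights: 1 bra: H, 2 bu: H, 3 gror L, 4 se: H, 5 plus L.
Heavy syllables in the domain: 1, 2, 4. The rightmost is syllable 4 (se:).
Primary stress: syllable 4 → bra:.bu:.gror.ˈse:.plus.ge.

4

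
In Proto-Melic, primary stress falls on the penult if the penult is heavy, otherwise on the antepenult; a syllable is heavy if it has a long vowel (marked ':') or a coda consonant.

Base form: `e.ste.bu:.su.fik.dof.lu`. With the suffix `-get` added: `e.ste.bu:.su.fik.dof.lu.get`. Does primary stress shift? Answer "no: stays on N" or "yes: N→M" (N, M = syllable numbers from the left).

Base `e.ste.bu:.su.fik.dof.lu` (7 syllables):
  Weights: 5 fik H, 6 dof H, 7 lu L.
  The penult (syllable 6, dof) is heavy, so it takes stress.
  → primary stress on syllable 6.
Suffixed `e.ste.bu:.su.fik.dof.lu.get` (8 syllables):
  Weights: 6 dof H, 7 lu L, 8 get H.
  The penult (syllable 7, lu) is light, so stress falls on the antepenult (syllable 6, dof).
  → primary stress on syllable 6.

no: stays on 6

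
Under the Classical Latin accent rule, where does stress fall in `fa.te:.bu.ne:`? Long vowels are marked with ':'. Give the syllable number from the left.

2

Classical Latin: stress the penult if heavy (long vowel or closed), else the antepenult.
Weights: 2 te: H, 3 bu L, 4 ne: H.
The penult (syllable 3, bu) is light, so stress falls on the antepenult (syllable 2, te:).
Stress on syllable 2: fa.ˈte:.bu.ne:.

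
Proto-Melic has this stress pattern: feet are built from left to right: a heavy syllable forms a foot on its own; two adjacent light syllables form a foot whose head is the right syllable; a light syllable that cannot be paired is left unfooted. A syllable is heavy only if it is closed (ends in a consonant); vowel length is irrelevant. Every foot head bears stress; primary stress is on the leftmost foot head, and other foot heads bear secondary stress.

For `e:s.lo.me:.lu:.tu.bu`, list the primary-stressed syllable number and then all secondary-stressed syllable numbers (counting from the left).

primary 1, secondary 3, 5

Weights: 1 e:s H, 2 lo L, 3 me: L, 4 lu: L, 5 tu L, 6 bu L.
Parse left to right (heavy = foot alone; LL = one foot; stranded L unfooted): (ˈe:s) (lo.ˈme:) (lu:.ˈtu) bu.
Foot heads: 1, 3, 5.
Primary stress on the leftmost head = syllable 1.
Secondary stress on 3, 5: ˈe:s.lo.ˌme:.lu:.ˌtu.bu.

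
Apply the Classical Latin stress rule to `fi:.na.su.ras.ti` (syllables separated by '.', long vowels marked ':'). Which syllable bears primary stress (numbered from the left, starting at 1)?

Classical Latin: stress the penult if heavy (long vowel or closed), else the antepenult.
Weights: 3 su L, 4 ras H, 5 ti L.
The penult (syllable 4, ras) is heavy, so it takes stress.
Stress on syllable 4: fi:.na.su.ˈras.ti.

4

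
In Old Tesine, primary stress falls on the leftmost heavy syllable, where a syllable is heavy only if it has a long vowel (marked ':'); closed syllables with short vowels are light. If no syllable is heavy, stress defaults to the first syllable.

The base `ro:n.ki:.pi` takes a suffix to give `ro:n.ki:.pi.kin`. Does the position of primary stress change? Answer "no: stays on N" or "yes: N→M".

no: stays on 1

Base `ro:n.ki:.pi` (3 syllables):
  Weights: 1 ro:n H, 2 ki: H, 3 pi L.
  Heavy syllables in the domain: 1, 2. The leftmost is syllable 1 (ro:n).
  → primary stress on syllable 1.
Suffixed `ro:n.ki:.pi.kin` (4 syllables):
  Weights: 1 ro:n H, 2 ki: H, 3 pi L, 4 kin L.
  Heavy syllables in the domain: 1, 2. The leftmost is syllable 1 (ro:n).
  → primary stress on syllable 1.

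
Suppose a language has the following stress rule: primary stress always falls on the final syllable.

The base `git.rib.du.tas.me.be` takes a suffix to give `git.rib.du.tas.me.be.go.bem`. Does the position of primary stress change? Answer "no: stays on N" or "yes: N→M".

Base `git.rib.du.tas.me.be` (6 syllables):
  The word has 6 syllables; the final syllable is syllable 6 (be).
  → primary stress on syllable 6.
Suffixed `git.rib.du.tas.me.be.go.bem` (8 syllables):
  The word has 8 syllables; the final syllable is syllable 8 (bem).
  → primary stress on syllable 8.

yes: 6→8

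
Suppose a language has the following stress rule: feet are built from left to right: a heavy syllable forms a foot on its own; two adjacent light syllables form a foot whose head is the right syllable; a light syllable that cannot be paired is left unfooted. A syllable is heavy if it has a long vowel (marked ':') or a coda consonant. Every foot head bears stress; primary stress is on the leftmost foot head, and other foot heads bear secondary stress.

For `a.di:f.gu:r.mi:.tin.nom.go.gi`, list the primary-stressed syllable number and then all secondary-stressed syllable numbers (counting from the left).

primary 2, secondary 3, 4, 5, 6, 8

Weights: 1 a L, 2 di:f H, 3 gu:r H, 4 mi: H, 5 tin H, 6 nom H, 7 go L, 8 gi L.
Parse left to right (heavy = foot alone; LL = one foot; stranded L unfooted): a (ˈdi:f) (ˈgu:r) (ˈmi:) (ˈtin) (ˈnom) (go.ˈgi).
Foot heads: 2, 3, 4, 5, 6, 8.
Primary stress on the leftmost head = syllable 2.
Secondary stress on 3, 4, 5, 6, 8: a.ˈdi:f.ˌgu:r.ˌmi:.ˌtin.ˌnom.go.ˌgi.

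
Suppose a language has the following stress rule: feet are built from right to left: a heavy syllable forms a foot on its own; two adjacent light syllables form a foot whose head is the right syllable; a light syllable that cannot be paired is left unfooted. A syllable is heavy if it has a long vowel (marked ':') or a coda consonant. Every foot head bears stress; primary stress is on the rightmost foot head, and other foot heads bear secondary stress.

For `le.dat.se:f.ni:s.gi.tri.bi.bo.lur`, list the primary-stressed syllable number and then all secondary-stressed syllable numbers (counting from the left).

Weights: 1 le L, 2 dat H, 3 se:f H, 4 ni:s H, 5 gi L, 6 tri L, 7 bi L, 8 bo L, 9 lur H.
Parse right to left (heavy = foot alone; LL = one foot; stranded L unfooted): le (ˈdat) (ˈse:f) (ˈni:s) (gi.ˈtri) (bi.ˈbo) (ˈlur).
Foot heads: 2, 3, 4, 6, 8, 9.
Primary stress on the rightmost head = syllable 9.
Secondary stress on 2, 3, 4, 6, 8: le.ˌdat.ˌse:f.ˌni:s.gi.ˌtri.bi.ˌbo.ˈlur.

primary 9, secondary 2, 3, 4, 6, 8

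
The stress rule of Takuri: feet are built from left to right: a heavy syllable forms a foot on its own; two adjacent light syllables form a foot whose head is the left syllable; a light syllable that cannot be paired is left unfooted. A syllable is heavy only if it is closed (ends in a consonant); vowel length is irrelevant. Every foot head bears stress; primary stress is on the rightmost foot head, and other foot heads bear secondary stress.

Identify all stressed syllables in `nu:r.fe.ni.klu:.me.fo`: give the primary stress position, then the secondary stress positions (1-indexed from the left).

primary 4, secondary 1, 2

Weights: 1 nu:r H, 2 fe L, 3 ni L, 4 klu: L, 5 me L, 6 fo L.
Parse left to right (heavy = foot alone; LL = one foot; stranded L unfooted): (ˈnu:r) (ˈfe.ni) (ˈklu:.me) fo.
Foot heads: 1, 2, 4.
Primary stress on the rightmost head = syllable 4.
Secondary stress on 1, 2: ˌnu:r.ˌfe.ni.ˈklu:.me.fo.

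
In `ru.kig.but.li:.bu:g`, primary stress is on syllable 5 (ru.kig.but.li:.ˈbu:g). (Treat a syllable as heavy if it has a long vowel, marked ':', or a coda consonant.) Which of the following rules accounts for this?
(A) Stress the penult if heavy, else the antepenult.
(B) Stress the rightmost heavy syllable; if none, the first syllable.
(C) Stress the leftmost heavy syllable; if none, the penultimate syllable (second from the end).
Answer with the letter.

Rule A → syllable 4 (observed: 5).
Rule B → syllable 5 ✓.
Rule C → syllable 2 (observed: 5).

B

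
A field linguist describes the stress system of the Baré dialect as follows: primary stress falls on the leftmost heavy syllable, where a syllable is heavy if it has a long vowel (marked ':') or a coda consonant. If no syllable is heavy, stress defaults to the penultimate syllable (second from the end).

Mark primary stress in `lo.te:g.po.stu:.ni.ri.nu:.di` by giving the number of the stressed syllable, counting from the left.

2

Weights: 1 lo L, 2 te:g H, 3 po L, 4 stu: H, 5 ni L, 6 ri L, 7 nu: H, 8 di L.
Heavy syllables in the domain: 2, 4, 7. The leftmost is syllable 2 (te:g).
Primary stress: syllable 2 → lo.ˈte:g.po.stu:.ni.ri.nu:.di.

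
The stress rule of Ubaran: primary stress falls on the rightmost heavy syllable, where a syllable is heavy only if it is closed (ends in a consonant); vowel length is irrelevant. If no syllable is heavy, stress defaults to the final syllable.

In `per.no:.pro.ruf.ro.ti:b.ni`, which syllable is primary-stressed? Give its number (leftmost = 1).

6

Weights: 1 per H, 2 no: L, 3 pro L, 4 ruf H, 5 ro L, 6 ti:b H, 7 ni L.
Heavy syllables in the domain: 1, 4, 6. The rightmost is syllable 6 (ti:b).
Primary stress: syllable 6 → per.no:.pro.ruf.ro.ˈti:b.ni.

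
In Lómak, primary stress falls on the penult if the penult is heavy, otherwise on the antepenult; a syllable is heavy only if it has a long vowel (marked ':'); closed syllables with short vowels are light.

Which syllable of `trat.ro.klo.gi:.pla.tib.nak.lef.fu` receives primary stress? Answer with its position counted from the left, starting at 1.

Weights: 7 nak L, 8 lef L, 9 fu L.
The penult (syllable 8, lef) is light, so stress falls on the antepenult (syllable 7, nak).
Primary stress: syllable 7 → trat.ro.klo.gi:.pla.tib.ˈnak.lef.fu.

7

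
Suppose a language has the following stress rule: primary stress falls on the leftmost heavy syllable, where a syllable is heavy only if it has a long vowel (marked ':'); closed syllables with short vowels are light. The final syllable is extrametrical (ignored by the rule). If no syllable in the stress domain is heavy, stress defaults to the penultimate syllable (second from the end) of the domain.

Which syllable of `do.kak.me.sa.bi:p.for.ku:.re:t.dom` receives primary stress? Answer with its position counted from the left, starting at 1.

The final syllable (9, dom) is extrametrical; the stress domain is syllables 1–8.
Weights: 1 do L, 2 kak L, 3 me L, 4 sa L, 5 bi:p H, 6 for L, 7 ku: H, 8 re:t H.
Heavy syllables in the domain: 5, 7, 8. The leftmost is syllable 5 (bi:p).
Primary stress: syllable 5 → do.kak.me.sa.ˈbi:p.for.ku:.re:t.dom.

5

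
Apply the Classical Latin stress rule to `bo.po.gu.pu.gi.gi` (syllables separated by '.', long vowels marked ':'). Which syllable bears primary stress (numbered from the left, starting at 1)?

Classical Latin: stress the penult if heavy (long vowel or closed), else the antepenult.
Weights: 4 pu L, 5 gi L, 6 gi L.
The penult (syllable 5, gi) is light, so stress falls on the antepenult (syllable 4, pu).
Stress on syllable 4: bo.po.gu.ˈpu.gi.gi.

4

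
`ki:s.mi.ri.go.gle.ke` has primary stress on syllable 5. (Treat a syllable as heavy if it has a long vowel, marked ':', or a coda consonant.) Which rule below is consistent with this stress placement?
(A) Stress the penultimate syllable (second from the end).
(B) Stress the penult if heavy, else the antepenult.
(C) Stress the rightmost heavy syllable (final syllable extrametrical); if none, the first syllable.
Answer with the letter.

A

Rule A → syllable 5 ✓.
Rule B → syllable 4 (observed: 5).
Rule C → syllable 1 (observed: 5).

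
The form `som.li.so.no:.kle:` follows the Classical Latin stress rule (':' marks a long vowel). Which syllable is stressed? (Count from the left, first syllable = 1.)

4

Classical Latin: stress the penult if heavy (long vowel or closed), else the antepenult.
Weights: 3 so L, 4 no: H, 5 kle: H.
The penult (syllable 4, no:) is heavy, so it takes stress.
Stress on syllable 4: som.li.so.ˈno:.kle:.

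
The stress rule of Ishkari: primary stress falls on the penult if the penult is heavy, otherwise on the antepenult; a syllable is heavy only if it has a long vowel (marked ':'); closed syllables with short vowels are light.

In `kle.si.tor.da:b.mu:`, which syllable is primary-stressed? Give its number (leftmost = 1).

Weights: 3 tor L, 4 da:b H, 5 mu: H.
The penult (syllable 4, da:b) is heavy, so it takes stress.
Primary stress: syllable 4 → kle.si.tor.ˈda:b.mu:.

4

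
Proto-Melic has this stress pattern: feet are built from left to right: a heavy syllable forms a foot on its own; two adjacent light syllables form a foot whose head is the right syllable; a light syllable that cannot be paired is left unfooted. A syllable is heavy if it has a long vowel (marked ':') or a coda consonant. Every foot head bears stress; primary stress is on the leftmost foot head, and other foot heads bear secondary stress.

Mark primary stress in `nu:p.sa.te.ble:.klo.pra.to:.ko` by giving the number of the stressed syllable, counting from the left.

Weights: 1 nu:p H, 2 sa L, 3 te L, 4 ble: H, 5 klo L, 6 pra L, 7 to: H, 8 ko L.
Parse left to right (heavy = foot alone; LL = one foot; stranded L unfooted): (ˈnu:p) (sa.ˈte) (ˈble:) (klo.ˈpra) (ˈto:) ko.
Foot heads: 1, 3, 4, 6, 7.
Primary stress on the leftmost head = syllable 1.
Primary stress: syllable 1 → ˈnu:p.sa.te.ble:.klo.pra.to:.ko.

1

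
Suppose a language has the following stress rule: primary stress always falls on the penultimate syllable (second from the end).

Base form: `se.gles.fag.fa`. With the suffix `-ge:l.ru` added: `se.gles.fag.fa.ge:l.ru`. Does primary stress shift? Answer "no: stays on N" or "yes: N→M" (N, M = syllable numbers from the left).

yes: 3→5

Base `se.gles.fag.fa` (4 syllables):
  The word has 4 syllables; the penultimate syllable (second from the end) is syllable 3 (fag).
  → primary stress on syllable 3.
Suffixed `se.gles.fag.fa.ge:l.ru` (6 syllables):
  The word has 6 syllables; the penultimate syllable (second from the end) is syllable 5 (ge:l).
  → primary stress on syllable 5.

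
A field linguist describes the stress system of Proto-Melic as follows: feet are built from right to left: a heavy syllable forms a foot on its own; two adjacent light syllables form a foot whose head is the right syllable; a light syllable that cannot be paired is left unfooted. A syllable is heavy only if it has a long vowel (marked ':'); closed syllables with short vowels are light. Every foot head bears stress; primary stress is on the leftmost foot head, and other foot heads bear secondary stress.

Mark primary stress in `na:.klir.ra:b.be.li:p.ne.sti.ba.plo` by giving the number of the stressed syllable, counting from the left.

1

Weights: 1 na: H, 2 klir L, 3 ra:b H, 4 be L, 5 li:p H, 6 ne L, 7 sti L, 8 ba L, 9 plo L.
Parse right to left (heavy = foot alone; LL = one foot; stranded L unfooted): (ˈna:) klir (ˈra:b) be (ˈli:p) (ne.ˈsti) (ba.ˈplo).
Foot heads: 1, 3, 5, 7, 9.
Primary stress on the leftmost head = syllable 1.
Primary stress: syllable 1 → ˈna:.klir.ra:b.be.li:p.ne.sti.ba.plo.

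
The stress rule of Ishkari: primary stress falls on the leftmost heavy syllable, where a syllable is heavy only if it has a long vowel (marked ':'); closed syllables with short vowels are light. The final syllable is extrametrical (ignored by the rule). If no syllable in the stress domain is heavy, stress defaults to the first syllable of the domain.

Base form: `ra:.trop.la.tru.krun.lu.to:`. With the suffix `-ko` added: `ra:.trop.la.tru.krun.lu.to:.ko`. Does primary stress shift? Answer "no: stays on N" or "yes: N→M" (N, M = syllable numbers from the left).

Base `ra:.trop.la.tru.krun.lu.to:` (7 syllables):
  The final syllable (7, to:) is extrametrical; the stress domain is syllables 1–6.
  Weights: 1 ra: H, 2 trop L, 3 la L, 4 tru L, 5 krun L, 6 lu L.
  Heavy syllables in the domain: 1. The leftmost is syllable 1 (ra:).
  → primary stress on syllable 1.
Suffixed `ra:.trop.la.tru.krun.lu.to:.ko` (8 syllables):
  The final syllable (8, ko) is extrametrical; the stress domain is syllables 1–7.
  Weights: 1 ra: H, 2 trop L, 3 la L, 4 tru L, 5 krun L, 6 lu L, 7 to: H.
  Heavy syllables in the domain: 1, 7. The leftmost is syllable 1 (ra:).
  → primary stress on syllable 1.

no: stays on 1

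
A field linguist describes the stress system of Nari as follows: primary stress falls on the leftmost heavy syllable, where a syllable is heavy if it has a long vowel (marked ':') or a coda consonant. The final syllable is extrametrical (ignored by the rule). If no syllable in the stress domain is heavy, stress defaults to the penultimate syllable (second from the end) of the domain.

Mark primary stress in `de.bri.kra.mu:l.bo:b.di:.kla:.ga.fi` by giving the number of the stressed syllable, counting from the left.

4

The final syllable (9, fi) is extrametrical; the stress domain is syllables 1–8.
Weights: 1 de L, 2 bri L, 3 kra L, 4 mu:l H, 5 bo:b H, 6 di: H, 7 kla: H, 8 ga L.
Heavy syllables in the domain: 4, 5, 6, 7. The leftmost is syllable 4 (mu:l).
Primary stress: syllable 4 → de.bri.kra.ˈmu:l.bo:b.di:.kla:.ga.fi.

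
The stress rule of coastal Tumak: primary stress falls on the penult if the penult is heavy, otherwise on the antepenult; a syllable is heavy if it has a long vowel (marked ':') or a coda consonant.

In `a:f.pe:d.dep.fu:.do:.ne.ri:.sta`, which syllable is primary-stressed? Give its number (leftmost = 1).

Weights: 6 ne L, 7 ri: H, 8 sta L.
The penult (syllable 7, ri:) is heavy, so it takes stress.
Primary stress: syllable 7 → a:f.pe:d.dep.fu:.do:.ne.ˈri:.sta.

7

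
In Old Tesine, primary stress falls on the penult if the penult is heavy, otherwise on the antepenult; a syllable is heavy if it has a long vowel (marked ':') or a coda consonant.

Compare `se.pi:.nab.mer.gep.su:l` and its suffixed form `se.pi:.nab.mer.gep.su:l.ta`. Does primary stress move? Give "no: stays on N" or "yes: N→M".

Base `se.pi:.nab.mer.gep.su:l` (6 syllables):
  Weights: 4 mer H, 5 gep H, 6 su:l H.
  The penult (syllable 5, gep) is heavy, so it takes stress.
  → primary stress on syllable 5.
Suffixed `se.pi:.nab.mer.gep.su:l.ta` (7 syllables):
  Weights: 5 gep H, 6 su:l H, 7 ta L.
  The penult (syllable 6, su:l) is heavy, so it takes stress.
  → primary stress on syllable 6.

yes: 5→6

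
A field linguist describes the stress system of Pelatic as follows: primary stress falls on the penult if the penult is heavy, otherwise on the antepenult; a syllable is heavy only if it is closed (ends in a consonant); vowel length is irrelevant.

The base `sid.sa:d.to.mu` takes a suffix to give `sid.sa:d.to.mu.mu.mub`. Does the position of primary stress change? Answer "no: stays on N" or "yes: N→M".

yes: 2→4

Base `sid.sa:d.to.mu` (4 syllables):
  Weights: 2 sa:d H, 3 to L, 4 mu L.
  The penult (syllable 3, to) is light, so stress falls on the antepenult (syllable 2, sa:d).
  → primary stress on syllable 2.
Suffixed `sid.sa:d.to.mu.mu.mub` (6 syllables):
  Weights: 4 mu L, 5 mu L, 6 mub H.
  The penult (syllable 5, mu) is light, so stress falls on the antepenult (syllable 4, mu).
  → primary stress on syllable 4.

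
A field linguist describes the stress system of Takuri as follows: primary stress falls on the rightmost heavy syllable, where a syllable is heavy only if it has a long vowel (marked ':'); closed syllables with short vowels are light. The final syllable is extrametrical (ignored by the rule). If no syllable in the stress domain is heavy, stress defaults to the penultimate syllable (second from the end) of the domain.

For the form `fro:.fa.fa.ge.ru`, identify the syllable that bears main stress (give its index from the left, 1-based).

The final syllable (5, ru) is extrametrical; the stress domain is syllables 1–4.
Weights: 1 fro: H, 2 fa L, 3 fa L, 4 ge L.
Heavy syllables in the domain: 1. The rightmost is syllable 1 (fro:).
Primary stress: syllable 1 → ˈfro:.fa.fa.ge.ru.

1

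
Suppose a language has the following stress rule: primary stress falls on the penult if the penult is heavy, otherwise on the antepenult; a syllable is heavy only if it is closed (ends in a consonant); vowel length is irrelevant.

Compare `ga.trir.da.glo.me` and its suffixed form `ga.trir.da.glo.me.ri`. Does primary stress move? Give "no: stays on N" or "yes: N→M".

Base `ga.trir.da.glo.me` (5 syllables):
  Weights: 3 da L, 4 glo L, 5 me L.
  The penult (syllable 4, glo) is light, so stress falls on the antepenult (syllable 3, da).
  → primary stress on syllable 3.
Suffixed `ga.trir.da.glo.me.ri` (6 syllables):
  Weights: 4 glo L, 5 me L, 6 ri L.
  The penult (syllable 5, me) is light, so stress falls on the antepenult (syllable 4, glo).
  → primary stress on syllable 4.

yes: 3→4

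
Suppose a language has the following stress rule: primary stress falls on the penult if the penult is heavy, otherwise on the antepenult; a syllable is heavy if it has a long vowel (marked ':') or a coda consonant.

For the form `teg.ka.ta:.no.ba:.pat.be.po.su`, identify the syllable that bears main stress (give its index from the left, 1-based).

Weights: 7 be L, 8 po L, 9 su L.
The penult (syllable 8, po) is light, so stress falls on the antepenult (syllable 7, be).
Primary stress: syllable 7 → teg.ka.ta:.no.ba:.pat.ˈbe.po.su.

7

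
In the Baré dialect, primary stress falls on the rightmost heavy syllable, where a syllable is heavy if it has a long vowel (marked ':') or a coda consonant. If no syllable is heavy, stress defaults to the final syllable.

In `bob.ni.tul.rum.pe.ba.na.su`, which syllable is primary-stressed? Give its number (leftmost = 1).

4

Weights: 1 bob H, 2 ni L, 3 tul H, 4 rum H, 5 pe L, 6 ba L, 7 na L, 8 su L.
Heavy syllables in the domain: 1, 3, 4. The rightmost is syllable 4 (rum).
Primary stress: syllable 4 → bob.ni.tul.ˈrum.pe.ba.na.su.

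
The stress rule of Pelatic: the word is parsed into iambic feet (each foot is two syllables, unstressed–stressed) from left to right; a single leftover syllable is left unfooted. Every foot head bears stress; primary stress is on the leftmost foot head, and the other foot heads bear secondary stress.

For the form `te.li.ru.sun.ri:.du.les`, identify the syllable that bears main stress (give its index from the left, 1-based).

2

Parse left to right into iambic (σˈσ) feet: (te.ˈli) (ru.ˈsun) (ri:.ˈdu) les. Syllable 7 is left unfooted.
Foot heads (stressed positions): 2, 4, 6.
End Rule Leftmost: primary stress on the leftmost head = syllable 2.
Primary stress: syllable 2 → te.ˈli.ru.sun.ri:.du.les.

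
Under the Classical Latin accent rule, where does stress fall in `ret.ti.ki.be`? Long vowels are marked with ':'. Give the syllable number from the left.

Classical Latin: stress the penult if heavy (long vowel or closed), else the antepenult.
Weights: 2 ti L, 3 ki L, 4 be L.
The penult (syllable 3, ki) is light, so stress falls on the antepenult (syllable 2, ti).
Stress on syllable 2: ret.ˈti.ki.be.

2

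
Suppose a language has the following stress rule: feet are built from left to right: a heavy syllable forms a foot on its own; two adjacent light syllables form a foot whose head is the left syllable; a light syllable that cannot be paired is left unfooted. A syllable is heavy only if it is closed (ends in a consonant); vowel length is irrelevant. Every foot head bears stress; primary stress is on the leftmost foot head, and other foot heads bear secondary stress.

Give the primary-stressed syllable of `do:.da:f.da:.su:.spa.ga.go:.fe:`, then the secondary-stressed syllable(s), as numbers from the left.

primary 2, secondary 3, 5, 7

Weights: 1 do: L, 2 da:f H, 3 da: L, 4 su: L, 5 spa L, 6 ga L, 7 go: L, 8 fe: L.
Parse left to right (heavy = foot alone; LL = one foot; stranded L unfooted): do: (ˈda:f) (ˈda:.su:) (ˈspa.ga) (ˈgo:.fe:).
Foot heads: 2, 3, 5, 7.
Primary stress on the leftmost head = syllable 2.
Secondary stress on 3, 5, 7: do:.ˈda:f.ˌda:.su:.ˌspa.ga.ˌgo:.fe:.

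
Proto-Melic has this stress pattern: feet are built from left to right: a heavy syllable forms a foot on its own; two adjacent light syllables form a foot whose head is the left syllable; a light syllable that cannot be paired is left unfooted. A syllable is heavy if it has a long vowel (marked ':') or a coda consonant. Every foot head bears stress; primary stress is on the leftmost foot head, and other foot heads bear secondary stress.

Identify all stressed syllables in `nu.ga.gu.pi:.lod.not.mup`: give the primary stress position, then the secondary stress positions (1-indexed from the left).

primary 1, secondary 4, 5, 6, 7

Weights: 1 nu L, 2 ga L, 3 gu L, 4 pi: H, 5 lod H, 6 not H, 7 mup H.
Parse left to right (heavy = foot alone; LL = one foot; stranded L unfooted): (ˈnu.ga) gu (ˈpi:) (ˈlod) (ˈnot) (ˈmup).
Foot heads: 1, 4, 5, 6, 7.
Primary stress on the leftmost head = syllable 1.
Secondary stress on 4, 5, 6, 7: ˈnu.ga.gu.ˌpi:.ˌlod.ˌnot.ˌmup.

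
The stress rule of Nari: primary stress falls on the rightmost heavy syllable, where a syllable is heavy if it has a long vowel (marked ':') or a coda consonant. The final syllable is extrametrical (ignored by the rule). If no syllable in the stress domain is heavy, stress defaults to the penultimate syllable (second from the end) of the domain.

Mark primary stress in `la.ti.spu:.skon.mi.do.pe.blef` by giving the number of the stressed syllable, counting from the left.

The final syllable (8, blef) is extrametrical; the stress domain is syllables 1–7.
Weights: 1 la L, 2 ti L, 3 spu: H, 4 skon H, 5 mi L, 6 do L, 7 pe L.
Heavy syllables in the domain: 3, 4. The rightmost is syllable 4 (skon).
Primary stress: syllable 4 → la.ti.spu:.ˈskon.mi.do.pe.blef.

4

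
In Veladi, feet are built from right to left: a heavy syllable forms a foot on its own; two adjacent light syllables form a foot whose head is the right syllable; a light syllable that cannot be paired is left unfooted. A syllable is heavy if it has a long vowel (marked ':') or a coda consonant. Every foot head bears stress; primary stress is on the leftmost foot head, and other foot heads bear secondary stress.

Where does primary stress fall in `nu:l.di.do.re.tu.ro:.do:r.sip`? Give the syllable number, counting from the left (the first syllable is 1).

1

Weights: 1 nu:l H, 2 di L, 3 do L, 4 re L, 5 tu L, 6 ro: H, 7 do:r H, 8 sip H.
Parse right to left (heavy = foot alone; LL = one foot; stranded L unfooted): (ˈnu:l) (di.ˈdo) (re.ˈtu) (ˈro:) (ˈdo:r) (ˈsip).
Foot heads: 1, 3, 5, 6, 7, 8.
Primary stress on the leftmost head = syllable 1.
Primary stress: syllable 1 → ˈnu:l.di.do.re.tu.ro:.do:r.sip.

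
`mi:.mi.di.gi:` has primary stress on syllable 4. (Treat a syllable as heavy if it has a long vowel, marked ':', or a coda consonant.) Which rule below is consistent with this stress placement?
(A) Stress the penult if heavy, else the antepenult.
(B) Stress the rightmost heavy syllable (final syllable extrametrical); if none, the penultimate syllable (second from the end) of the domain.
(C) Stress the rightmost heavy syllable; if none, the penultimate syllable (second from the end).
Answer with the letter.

C

Rule A → syllable 2 (observed: 4).
Rule B → syllable 1 (observed: 4).
Rule C → syllable 4 ✓.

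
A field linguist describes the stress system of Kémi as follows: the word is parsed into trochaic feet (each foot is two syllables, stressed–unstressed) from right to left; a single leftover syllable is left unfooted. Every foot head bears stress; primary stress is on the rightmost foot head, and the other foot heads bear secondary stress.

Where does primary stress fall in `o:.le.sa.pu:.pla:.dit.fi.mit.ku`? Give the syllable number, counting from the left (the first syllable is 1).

Parse right to left into trochaic (ˈσσ) feet: o: (ˈle.sa) (ˈpu:.pla:) (ˈdit.fi) (ˈmit.ku). Syllable 1 is left unfooted.
Foot heads (stressed positions): 2, 4, 6, 8.
End Rule Rightmost: primary stress on the rightmost head = syllable 8.
Primary stress: syllable 8 → o:.le.sa.pu:.pla:.dit.fi.ˈmit.ku.

8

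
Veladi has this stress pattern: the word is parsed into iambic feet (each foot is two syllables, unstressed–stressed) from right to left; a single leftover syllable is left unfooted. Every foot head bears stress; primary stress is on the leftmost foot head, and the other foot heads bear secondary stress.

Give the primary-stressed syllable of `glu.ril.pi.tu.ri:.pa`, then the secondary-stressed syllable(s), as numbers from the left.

primary 2, secondary 4, 6

Parse right to left into iambic (σˈσ) feet: (glu.ˈril) (pi.ˈtu) (ri:.ˈpa).
Foot heads (stressed positions): 2, 4, 6.
End Rule Leftmost: primary stress on the leftmost head = syllable 2.
Secondary stress on 4, 6: glu.ˈril.pi.ˌtu.ri:.ˌpa.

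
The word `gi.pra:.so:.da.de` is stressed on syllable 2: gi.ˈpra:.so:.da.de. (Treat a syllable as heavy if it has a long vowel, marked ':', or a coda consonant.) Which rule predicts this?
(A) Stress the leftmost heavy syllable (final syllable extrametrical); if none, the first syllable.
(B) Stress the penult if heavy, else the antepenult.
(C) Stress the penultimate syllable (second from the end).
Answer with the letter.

Rule A → syllable 2 ✓.
Rule B → syllable 3 (observed: 2).
Rule C → syllable 4 (observed: 2).

A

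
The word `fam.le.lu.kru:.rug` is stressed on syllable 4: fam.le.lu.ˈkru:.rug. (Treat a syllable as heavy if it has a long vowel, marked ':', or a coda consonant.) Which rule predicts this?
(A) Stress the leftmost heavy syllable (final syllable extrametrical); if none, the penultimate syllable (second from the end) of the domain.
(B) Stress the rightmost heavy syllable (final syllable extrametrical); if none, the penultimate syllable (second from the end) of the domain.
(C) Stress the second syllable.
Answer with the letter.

B

Rule A → syllable 1 (observed: 4).
Rule B → syllable 4 ✓.
Rule C → syllable 2 (observed: 4).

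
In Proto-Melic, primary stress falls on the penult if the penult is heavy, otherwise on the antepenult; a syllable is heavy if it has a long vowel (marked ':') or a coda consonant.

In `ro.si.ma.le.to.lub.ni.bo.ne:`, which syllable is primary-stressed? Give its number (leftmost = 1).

Weights: 7 ni L, 8 bo L, 9 ne: H.
The penult (syllable 8, bo) is light, so stress falls on the antepenult (syllable 7, ni).
Primary stress: syllable 7 → ro.si.ma.le.to.lub.ˈni.bo.ne:.

7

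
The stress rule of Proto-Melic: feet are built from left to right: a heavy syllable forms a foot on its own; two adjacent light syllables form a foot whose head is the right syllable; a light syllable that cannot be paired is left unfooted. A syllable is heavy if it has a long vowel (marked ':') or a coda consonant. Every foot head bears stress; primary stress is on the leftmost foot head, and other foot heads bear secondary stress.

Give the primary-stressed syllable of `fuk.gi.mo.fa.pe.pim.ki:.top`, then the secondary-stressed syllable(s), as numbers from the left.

Weights: 1 fuk H, 2 gi L, 3 mo L, 4 fa L, 5 pe L, 6 pim H, 7 ki: H, 8 top H.
Parse left to right (heavy = foot alone; LL = one foot; stranded L unfooted): (ˈfuk) (gi.ˈmo) (fa.ˈpe) (ˈpim) (ˈki:) (ˈtop).
Foot heads: 1, 3, 5, 6, 7, 8.
Primary stress on the leftmost head = syllable 1.
Secondary stress on 3, 5, 6, 7, 8: ˈfuk.gi.ˌmo.fa.ˌpe.ˌpim.ˌki:.ˌtop.

primary 1, secondary 3, 5, 6, 7, 8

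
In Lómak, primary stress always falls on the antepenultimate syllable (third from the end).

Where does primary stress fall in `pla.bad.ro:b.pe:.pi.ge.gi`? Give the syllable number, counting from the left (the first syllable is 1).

The word has 7 syllables; the antepenultimate syllable (third from the end) is syllable 5 (pi).
Primary stress: syllable 5 → pla.bad.ro:b.pe:.ˈpi.ge.gi.

5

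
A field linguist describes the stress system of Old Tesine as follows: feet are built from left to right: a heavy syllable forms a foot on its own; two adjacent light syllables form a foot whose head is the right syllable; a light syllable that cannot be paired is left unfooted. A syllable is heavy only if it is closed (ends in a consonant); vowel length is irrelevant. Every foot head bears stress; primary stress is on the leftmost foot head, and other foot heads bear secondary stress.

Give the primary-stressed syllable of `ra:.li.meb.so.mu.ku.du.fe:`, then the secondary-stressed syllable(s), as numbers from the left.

primary 2, secondary 3, 5, 7

Weights: 1 ra: L, 2 li L, 3 meb H, 4 so L, 5 mu L, 6 ku L, 7 du L, 8 fe: L.
Parse left to right (heavy = foot alone; LL = one foot; stranded L unfooted): (ra:.ˈli) (ˈmeb) (so.ˈmu) (ku.ˈdu) fe:.
Foot heads: 2, 3, 5, 7.
Primary stress on the leftmost head = syllable 2.
Secondary stress on 3, 5, 7: ra:.ˈli.ˌmeb.so.ˌmu.ku.ˌdu.fe:.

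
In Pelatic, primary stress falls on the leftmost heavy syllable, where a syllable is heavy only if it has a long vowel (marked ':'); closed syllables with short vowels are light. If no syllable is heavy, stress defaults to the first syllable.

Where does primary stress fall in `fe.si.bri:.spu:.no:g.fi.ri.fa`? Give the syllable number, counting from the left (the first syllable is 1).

3

Weights: 1 fe L, 2 si L, 3 bri: H, 4 spu: H, 5 no:g H, 6 fi L, 7 ri L, 8 fa L.
Heavy syllables in the domain: 3, 4, 5. The leftmost is syllable 3 (bri:).
Primary stress: syllable 3 → fe.si.ˈbri:.spu:.no:g.fi.ri.fa.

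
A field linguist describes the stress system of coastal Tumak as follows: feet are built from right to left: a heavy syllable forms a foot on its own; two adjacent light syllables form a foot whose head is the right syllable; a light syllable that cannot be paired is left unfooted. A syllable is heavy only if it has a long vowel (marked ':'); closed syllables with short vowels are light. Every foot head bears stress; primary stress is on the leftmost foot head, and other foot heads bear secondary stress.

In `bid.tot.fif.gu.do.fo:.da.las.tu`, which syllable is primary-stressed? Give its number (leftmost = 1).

Weights: 1 bid L, 2 tot L, 3 fif L, 4 gu L, 5 do L, 6 fo: H, 7 da L, 8 las L, 9 tu L.
Parse right to left (heavy = foot alone; LL = one foot; stranded L unfooted): bid (tot.ˈfif) (gu.ˈdo) (ˈfo:) da (las.ˈtu).
Foot heads: 3, 5, 6, 9.
Primary stress on the leftmost head = syllable 3.
Primary stress: syllable 3 → bid.tot.ˈfif.gu.do.fo:.da.las.tu.

3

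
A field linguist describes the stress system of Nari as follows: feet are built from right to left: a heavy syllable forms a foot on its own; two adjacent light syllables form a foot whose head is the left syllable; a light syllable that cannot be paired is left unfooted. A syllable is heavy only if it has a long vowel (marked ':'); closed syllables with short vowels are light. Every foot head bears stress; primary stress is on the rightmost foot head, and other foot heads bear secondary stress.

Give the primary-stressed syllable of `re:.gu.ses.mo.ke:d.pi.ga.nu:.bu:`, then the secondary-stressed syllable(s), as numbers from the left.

primary 9, secondary 1, 3, 5, 6, 8

Weights: 1 re: H, 2 gu L, 3 ses L, 4 mo L, 5 ke:d H, 6 pi L, 7 ga L, 8 nu: H, 9 bu: H.
Parse right to left (heavy = foot alone; LL = one foot; stranded L unfooted): (ˈre:) gu (ˈses.mo) (ˈke:d) (ˈpi.ga) (ˈnu:) (ˈbu:).
Foot heads: 1, 3, 5, 6, 8, 9.
Primary stress on the rightmost head = syllable 9.
Secondary stress on 1, 3, 5, 6, 8: ˌre:.gu.ˌses.mo.ˌke:d.ˌpi.ga.ˌnu:.ˈbu:.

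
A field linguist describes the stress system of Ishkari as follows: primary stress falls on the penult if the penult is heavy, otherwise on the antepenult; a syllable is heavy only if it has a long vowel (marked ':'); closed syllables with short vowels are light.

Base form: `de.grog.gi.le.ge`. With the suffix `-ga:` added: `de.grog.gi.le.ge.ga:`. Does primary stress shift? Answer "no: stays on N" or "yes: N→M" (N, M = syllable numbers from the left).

Base `de.grog.gi.le.ge` (5 syllables):
  Weights: 3 gi L, 4 le L, 5 ge L.
  The penult (syllable 4, le) is light, so stress falls on the antepenult (syllable 3, gi).
  → primary stress on syllable 3.
Suffixed `de.grog.gi.le.ge.ga:` (6 syllables):
  Weights: 4 le L, 5 ge L, 6 ga: H.
  The penult (syllable 5, ge) is light, so stress falls on the antepenult (syllable 4, le).
  → primary stress on syllable 4.

yes: 3→4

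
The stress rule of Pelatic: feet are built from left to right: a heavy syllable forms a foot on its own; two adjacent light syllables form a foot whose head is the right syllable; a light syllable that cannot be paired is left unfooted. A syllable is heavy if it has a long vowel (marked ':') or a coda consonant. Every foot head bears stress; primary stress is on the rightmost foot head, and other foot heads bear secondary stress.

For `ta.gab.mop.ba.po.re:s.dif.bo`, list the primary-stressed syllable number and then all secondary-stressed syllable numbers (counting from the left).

Weights: 1 ta L, 2 gab H, 3 mop H, 4 ba L, 5 po L, 6 re:s H, 7 dif H, 8 bo L.
Parse left to right (heavy = foot alone; LL = one foot; stranded L unfooted): ta (ˈgab) (ˈmop) (ba.ˈpo) (ˈre:s) (ˈdif) bo.
Foot heads: 2, 3, 5, 6, 7.
Primary stress on the rightmost head = syllable 7.
Secondary stress on 2, 3, 5, 6: ta.ˌgab.ˌmop.ba.ˌpo.ˌre:s.ˈdif.bo.

primary 7, secondary 2, 3, 5, 6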